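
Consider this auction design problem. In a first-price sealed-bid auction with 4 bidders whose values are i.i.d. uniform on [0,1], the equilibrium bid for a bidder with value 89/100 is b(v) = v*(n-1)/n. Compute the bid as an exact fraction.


Step 1: The symmetric BNE bidding function is b(v) = v * (n-1) / n
Step 2: Substitute v = 89/100 and n = 4
Step 3: b = 89/100 * 3/4
Step 4: b = 267/400

267/400


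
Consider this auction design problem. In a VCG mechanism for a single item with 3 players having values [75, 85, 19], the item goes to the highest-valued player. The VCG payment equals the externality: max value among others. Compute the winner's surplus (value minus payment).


Step 1: The winner is the agent with the highest value: agent 1 with value 85
Step 2: Values of other agents: [75, 19]
Step 3: VCG payment = max of others' values = 75
Step 4: Surplus = 85 - 75 = 10

10


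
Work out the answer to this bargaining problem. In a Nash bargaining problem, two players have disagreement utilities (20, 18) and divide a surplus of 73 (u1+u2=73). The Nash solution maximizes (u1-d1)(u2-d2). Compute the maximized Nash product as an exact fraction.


Step 1: The Nash solution splits surplus symmetrically above the disagreement point
Step 2: u1 = (total + d1 - d2)/2 = (73 + 20 - 18)/2 = 75/2
Step 3: u2 = (total - d1 + d2)/2 = (73 - 20 + 18)/2 = 71/2
Step 4: Nash product = (75/2 - 20) * (71/2 - 18)
Step 5: = 35/2 * 35/2 = 1225/4

1225/4


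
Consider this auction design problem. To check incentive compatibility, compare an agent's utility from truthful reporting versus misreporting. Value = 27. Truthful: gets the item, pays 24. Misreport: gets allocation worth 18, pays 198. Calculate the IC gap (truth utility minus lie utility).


Step 1: U(truth) = value - payment = 27 - 24 = 3
Step 2: U(lie) = allocation - payment = 18 - 198 = -180
Step 3: IC gap = 3 - (-180) = 183

183


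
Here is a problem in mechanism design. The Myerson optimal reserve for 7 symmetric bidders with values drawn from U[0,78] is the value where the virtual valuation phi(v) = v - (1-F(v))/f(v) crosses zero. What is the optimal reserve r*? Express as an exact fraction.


Step 1: For U[0,78], F(v) = v/78 and f(v) = 1/78
Step 2: phi(v) = v - (1 - v/78)/(1/78) = v - (78 - v) = 2v - 78
Step 3: Set phi(r*) = 0: 2r* - 78 = 0
Step 4: r* = 78/2 = 39 (the number of bidders n = 7 does not enter)

39


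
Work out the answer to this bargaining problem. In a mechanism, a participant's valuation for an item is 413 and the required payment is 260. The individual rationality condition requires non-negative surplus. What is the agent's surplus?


Step 1: Surplus = value - payment = 413 - 260 = 153
Step 2: IR is satisfied (surplus >= 0)

153


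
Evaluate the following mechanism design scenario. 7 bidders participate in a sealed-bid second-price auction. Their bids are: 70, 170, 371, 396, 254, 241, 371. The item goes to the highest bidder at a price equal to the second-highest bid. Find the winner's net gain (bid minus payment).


Step 1: Sort bids in descending order: 396, 371, 371, 254, 241, 170, 70
Step 2: The winning bid is the highest: 396
Step 3: The payment equals the second-highest bid: 371
Step 4: Surplus = winner's bid - payment = 396 - 371 = 25

25


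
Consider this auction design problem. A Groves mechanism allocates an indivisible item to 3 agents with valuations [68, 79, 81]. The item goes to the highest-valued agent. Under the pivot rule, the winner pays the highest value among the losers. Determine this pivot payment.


Step 1: The efficient winner is agent 2 with value 81
Step 2: Other agents' values: [68, 79]
Step 3: Pivot payment = max(others) = 79
Step 4: The winner pays 79

79


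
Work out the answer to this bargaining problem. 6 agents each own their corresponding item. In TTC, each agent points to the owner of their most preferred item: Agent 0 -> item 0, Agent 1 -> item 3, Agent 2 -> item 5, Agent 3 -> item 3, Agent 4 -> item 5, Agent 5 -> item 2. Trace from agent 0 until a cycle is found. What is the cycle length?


Step 1: Trace the pointer graph from agent 0: 0 -> 0
Step 2: A cycle is detected when we revisit agent 0
Step 3: The cycle is: 0 -> 0
Step 4: Cycle length = 1

1


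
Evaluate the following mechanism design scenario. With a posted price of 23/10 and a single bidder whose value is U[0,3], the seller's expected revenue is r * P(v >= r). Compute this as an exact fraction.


Step 1: Posted price r = 23/10, value support [0,3]
Step 2: P(v >= r) = (3 - 23/10)/3 = 7/30
Step 3: Expected revenue = r * P(v >= r) = 23/10 * 7/30
Step 4: Revenue = 161/300

161/300


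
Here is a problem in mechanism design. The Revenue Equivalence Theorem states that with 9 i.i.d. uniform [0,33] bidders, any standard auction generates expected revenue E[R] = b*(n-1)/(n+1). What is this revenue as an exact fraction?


Step 1: By Revenue Equivalence, expected revenue = b*(n-1)/(n+1)
Step 2: Substituting n = 9, b = 33
Step 3: Revenue = 33*(9-1)/(9+1) = 33*8/10
Step 4: Revenue = 264/10 = 132/5

132/5


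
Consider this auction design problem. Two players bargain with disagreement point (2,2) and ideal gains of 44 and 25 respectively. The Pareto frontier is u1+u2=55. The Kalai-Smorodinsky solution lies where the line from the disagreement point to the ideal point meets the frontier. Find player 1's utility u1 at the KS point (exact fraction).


Step 1: At the KS point, (u1-d1)/r1 = (u2-d2)/r2 = t and u1+u2 = 55
Step 2: u1 = d1 + r1*t and u2 = d2 + r2*t, so (d1 + r1*t) + (d2 + r2*t) = 55
Step 3: t = (55 - 2 - 2)/(44 + 25) = 51/69 = 17/23
Step 4: u1 = d1 + r1*t = 2 + 44 * 17/23 = 794/23
Step 5: (Check: u2 = d2 + r2*t = 471/23; u1+u2 = 794/23 + 471/23 = 55, on the frontier.)

794/23


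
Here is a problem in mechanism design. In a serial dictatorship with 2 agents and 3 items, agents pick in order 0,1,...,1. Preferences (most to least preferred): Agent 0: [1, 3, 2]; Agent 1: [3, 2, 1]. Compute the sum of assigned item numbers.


Step 1: Agent 0 picks item 1
Step 2: Agent 1 picks item 3
Step 3: Sum = 1 + 3 = 4

4


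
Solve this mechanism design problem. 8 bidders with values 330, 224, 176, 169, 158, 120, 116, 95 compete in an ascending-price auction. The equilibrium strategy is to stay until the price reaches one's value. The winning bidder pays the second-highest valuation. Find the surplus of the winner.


Step 1: Identify the highest value: 330
Step 2: Identify the second-highest value: 224
Step 3: The final price = second-highest value = 224
Step 4: Surplus = 330 - 224 = 106

106


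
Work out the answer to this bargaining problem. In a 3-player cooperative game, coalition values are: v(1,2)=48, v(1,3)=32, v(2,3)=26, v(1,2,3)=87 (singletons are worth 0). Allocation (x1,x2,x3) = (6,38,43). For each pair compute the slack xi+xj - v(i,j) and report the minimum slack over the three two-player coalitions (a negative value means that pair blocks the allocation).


Step 1: Slack for coalition (1,2): x1+x2 - v12 = 44 - 48 = -4
Step 2: Slack for coalition (1,3): x1+x3 - v13 = 49 - 32 = 17
Step 3: Slack for coalition (2,3): x2+x3 - v23 = 81 - 26 = 55
Step 4: Minimum slack = min(-4, 17, 55) = -4, attained by (1,2); coalition (1,2) can block (slack < 0), so the allocation is not in the core

-4


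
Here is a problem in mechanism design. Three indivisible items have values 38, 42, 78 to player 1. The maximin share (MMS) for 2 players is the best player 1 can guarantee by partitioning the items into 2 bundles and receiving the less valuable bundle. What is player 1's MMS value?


Step 1: Item values = 38, 42, 78
Step 2: Enumerate all 2-bundle partitions and take the smaller bundle:
  Partition 1: {38} vs {42,78} -> bundles 38, 120; min = 38
  Partition 2: {42} vs {38,78} -> bundles 42, 116; min = 42
  Partition 3: {78} vs {38,42} -> bundles 78, 80; min = 78
Step 3: MMS = max(38, 42, 78) = 78

78


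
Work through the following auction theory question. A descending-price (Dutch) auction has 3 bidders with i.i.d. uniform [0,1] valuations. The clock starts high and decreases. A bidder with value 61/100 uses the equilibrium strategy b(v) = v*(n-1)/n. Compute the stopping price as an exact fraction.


Step 1: Dutch auctions are strategically equivalent to first-price auctions
Step 2: The equilibrium bid is b(v) = v*(n-1)/n
Step 3: b = 61/100 * 2/3
Step 4: b = 61/150

61/150


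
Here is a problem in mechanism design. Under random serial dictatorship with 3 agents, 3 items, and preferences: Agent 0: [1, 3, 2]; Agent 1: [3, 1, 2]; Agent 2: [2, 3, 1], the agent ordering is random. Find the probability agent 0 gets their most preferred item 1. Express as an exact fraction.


Step 1: Agent 0 wants item 1
Step 2: There are 6 possible orderings of agents
Step 3: In 6 orderings, agent 0 gets item 1
Step 4: Probability = 6/6 = 1

1


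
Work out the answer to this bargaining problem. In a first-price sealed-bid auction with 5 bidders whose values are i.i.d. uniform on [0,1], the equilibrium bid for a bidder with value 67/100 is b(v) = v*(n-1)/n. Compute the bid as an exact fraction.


Step 1: The symmetric BNE bidding function is b(v) = v * (n-1) / n
Step 2: Substitute v = 67/100 and n = 5
Step 3: b = 67/100 * 4/5
Step 4: b = 67/125

67/125


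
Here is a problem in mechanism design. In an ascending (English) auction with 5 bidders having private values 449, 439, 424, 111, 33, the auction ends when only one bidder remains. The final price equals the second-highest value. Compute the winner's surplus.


Step 1: Identify the highest value: 449
Step 2: Identify the second-highest value: 439
Step 3: The final price = second-highest value = 439
Step 4: Surplus = 449 - 439 = 10

10


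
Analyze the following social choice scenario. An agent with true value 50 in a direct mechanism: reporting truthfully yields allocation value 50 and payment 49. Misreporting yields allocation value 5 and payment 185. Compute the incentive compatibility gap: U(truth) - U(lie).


Step 1: U(truth) = value - payment = 50 - 49 = 1
Step 2: U(lie) = allocation - payment = 5 - 185 = -180
Step 3: IC gap = 1 - (-180) = 181

181


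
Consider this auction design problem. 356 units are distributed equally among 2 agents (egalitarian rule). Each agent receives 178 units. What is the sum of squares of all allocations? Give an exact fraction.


Step 1: Each agent's share = 356/2 = 178
Step 2: Square of each share = (178)^2 = 31684
Step 3: Sum of squares = 2 * 31684 = 63368

63368


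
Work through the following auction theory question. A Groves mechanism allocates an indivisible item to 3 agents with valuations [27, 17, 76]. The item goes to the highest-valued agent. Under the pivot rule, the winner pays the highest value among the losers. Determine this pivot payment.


Step 1: The efficient winner is agent 2 with value 76
Step 2: Other agents' values: [27, 17]
Step 3: Pivot payment = max(others) = 27
Step 4: The winner pays 27

27


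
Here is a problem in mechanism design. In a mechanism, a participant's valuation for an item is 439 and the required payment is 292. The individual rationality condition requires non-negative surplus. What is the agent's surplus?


Step 1: Surplus = value - payment = 439 - 292 = 147
Step 2: IR is satisfied (surplus >= 0)

147


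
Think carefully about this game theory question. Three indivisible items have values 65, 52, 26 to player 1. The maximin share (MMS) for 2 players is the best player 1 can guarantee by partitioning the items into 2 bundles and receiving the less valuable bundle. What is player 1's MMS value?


Step 1: Item values = 65, 52, 26
Step 2: Enumerate all 2-bundle partitions and take the smaller bundle:
  Partition 1: {65} vs {52,26} -> bundles 65, 78; min = 65
  Partition 2: {52} vs {65,26} -> bundles 52, 91; min = 52
  Partition 3: {26} vs {65,52} -> bundles 26, 117; min = 26
Step 3: MMS = max(65, 52, 26) = 65

65


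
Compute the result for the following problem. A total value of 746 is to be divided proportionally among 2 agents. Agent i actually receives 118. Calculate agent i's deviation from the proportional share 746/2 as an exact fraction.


Step 1: Proportional share = 746/2 = 373
Step 2: Agent's actual allocation = 118
Step 3: Excess = 118 - 373 = -255

-255


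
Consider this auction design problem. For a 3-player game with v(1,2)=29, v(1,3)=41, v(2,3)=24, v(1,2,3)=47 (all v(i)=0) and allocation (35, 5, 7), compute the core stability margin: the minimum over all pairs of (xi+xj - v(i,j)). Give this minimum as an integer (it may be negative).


Step 1: Slack for coalition (1,2): x1+x2 - v12 = 40 - 29 = 11
Step 2: Slack for coalition (1,3): x1+x3 - v13 = 42 - 41 = 1
Step 3: Slack for coalition (2,3): x2+x3 - v23 = 12 - 24 = -12
Step 4: Minimum slack = min(11, 1, -12) = -12, attained by (2,3); coalition (2,3) can block (slack < 0), so the allocation is not in the core

-12


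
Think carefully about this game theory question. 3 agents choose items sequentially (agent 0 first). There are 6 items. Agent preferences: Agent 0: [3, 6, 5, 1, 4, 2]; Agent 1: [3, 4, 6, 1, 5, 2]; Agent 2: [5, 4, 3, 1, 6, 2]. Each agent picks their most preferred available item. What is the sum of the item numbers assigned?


Step 1: Agent 0 picks item 3
Step 2: Agent 1 picks item 4
Step 3: Agent 2 picks item 5
Step 4: Sum = 3 + 4 + 5 = 12

12


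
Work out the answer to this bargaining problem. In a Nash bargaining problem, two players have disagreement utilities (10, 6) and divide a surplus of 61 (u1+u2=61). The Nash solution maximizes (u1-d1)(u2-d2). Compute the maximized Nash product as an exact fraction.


Step 1: The Nash solution splits surplus symmetrically above the disagreement point
Step 2: u1 = (total + d1 - d2)/2 = (61 + 10 - 6)/2 = 65/2
Step 3: u2 = (total - d1 + d2)/2 = (61 - 10 + 6)/2 = 57/2
Step 4: Nash product = (65/2 - 10) * (57/2 - 6)
Step 5: = 45/2 * 45/2 = 2025/4

2025/4


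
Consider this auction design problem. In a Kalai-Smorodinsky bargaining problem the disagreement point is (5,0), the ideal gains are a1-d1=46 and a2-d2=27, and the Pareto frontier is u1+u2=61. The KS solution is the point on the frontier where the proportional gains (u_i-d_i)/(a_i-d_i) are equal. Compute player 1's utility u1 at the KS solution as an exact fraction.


Step 1: At the KS point, (u1-d1)/r1 = (u2-d2)/r2 = t and u1+u2 = 61
Step 2: u1 = d1 + r1*t and u2 = d2 + r2*t, so (d1 + r1*t) + (d2 + r2*t) = 61
Step 3: t = (61 - 5 - 0)/(46 + 27) = 56/73
Step 4: u1 = d1 + r1*t = 5 + 46 * 56/73 = 2941/73
Step 5: (Check: u2 = d2 + r2*t = 1512/73; u1+u2 = 2941/73 + 1512/73 = 61, on the frontier.)

2941/73


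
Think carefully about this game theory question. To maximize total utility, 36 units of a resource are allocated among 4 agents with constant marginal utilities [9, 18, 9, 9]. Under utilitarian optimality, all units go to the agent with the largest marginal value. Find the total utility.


Step 1: The marginal utilities are [9, 18, 9, 9]
Step 2: The highest marginal utility is 18
Step 3: All 36 units go to that agent
Step 4: Total utility = 18 * 36 = 648

648


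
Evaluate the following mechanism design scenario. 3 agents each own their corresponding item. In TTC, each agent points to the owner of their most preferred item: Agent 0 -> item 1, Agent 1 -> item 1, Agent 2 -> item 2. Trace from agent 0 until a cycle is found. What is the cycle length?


Step 1: Trace the pointer graph from agent 0: 0 -> 1 -> 1
Step 2: A cycle is detected when we revisit agent 1
Step 3: The cycle is: 1 -> 1
Step 4: Cycle length = 1

1


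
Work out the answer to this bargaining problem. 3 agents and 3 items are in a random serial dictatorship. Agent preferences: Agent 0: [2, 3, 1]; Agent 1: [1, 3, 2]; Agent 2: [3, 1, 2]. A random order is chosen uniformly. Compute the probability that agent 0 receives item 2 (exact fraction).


Step 1: Agent 0 wants item 2
Step 2: There are 6 possible orderings of agents
Step 3: In 6 orderings, agent 0 gets item 2
Step 4: Probability = 6/6 = 1

1


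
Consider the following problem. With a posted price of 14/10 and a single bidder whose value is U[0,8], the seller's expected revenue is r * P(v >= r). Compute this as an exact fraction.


Step 1: Posted price r = 7/5, value support [0,8]
Step 2: P(v >= r) = (8 - 7/5)/8 = 33/40
Step 3: Expected revenue = r * P(v >= r) = 7/5 * 33/40
Step 4: Revenue = 231/200

231/200


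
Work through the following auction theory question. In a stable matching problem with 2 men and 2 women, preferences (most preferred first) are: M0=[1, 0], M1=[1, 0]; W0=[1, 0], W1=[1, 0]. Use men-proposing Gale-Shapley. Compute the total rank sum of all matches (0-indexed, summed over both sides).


Step 1: Run Gale-Shapley (men propose, women hold best offer):
  M0 proposes to W1; she accepts
  M1 proposes to W1; she switches from M0
  M0 proposes to W0; she accepts
Step 2: Final matching: W0-M0, W1-M1
Step 3: 0-indexed ranks (man's rank of his match, then woman's): 1 + 1 + 0 + 0
Step 4: Total rank sum = 2

2


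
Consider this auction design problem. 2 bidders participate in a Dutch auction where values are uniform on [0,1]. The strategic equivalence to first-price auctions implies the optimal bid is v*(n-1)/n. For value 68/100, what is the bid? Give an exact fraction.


Step 1: Dutch auctions are strategically equivalent to first-price auctions
Step 2: The equilibrium bid is b(v) = v*(n-1)/n
Step 3: b = 17/25 * 1/2
Step 4: b = 17/50

17/50


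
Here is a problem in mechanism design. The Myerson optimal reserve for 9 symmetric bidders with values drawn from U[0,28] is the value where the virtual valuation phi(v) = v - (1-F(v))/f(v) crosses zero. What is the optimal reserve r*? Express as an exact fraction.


Step 1: For U[0,28], F(v) = v/28 and f(v) = 1/28
Step 2: phi(v) = v - (1 - v/28)/(1/28) = v - (28 - v) = 2v - 28
Step 3: Set phi(r*) = 0: 2r* - 28 = 0
Step 4: r* = 28/2 = 14 (the number of bidders n = 9 does not enter)

14


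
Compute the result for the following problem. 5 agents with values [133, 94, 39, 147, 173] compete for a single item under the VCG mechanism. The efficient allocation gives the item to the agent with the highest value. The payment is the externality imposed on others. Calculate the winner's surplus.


Step 1: The winner is the agent with the highest value: agent 4 with value 173
Step 2: Values of other agents: [133, 94, 39, 147]
Step 3: VCG payment = max of others' values = 147
Step 4: Surplus = 173 - 147 = 26

26


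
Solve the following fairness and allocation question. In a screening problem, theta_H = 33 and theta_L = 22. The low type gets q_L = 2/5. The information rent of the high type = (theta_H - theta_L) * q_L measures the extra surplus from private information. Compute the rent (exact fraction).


Step 1: theta_H - theta_L = 33 - 22 = 11
Step 2: Information rent = (theta_H - theta_L) * q_L
Step 3: = 11 * 2/5
Step 4: = 22/5

22/5


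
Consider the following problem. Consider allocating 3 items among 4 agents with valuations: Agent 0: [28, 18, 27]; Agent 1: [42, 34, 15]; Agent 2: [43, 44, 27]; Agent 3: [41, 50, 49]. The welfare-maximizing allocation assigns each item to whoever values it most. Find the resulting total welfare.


Step 1: For each item, find the maximum value among all agents.
Step 2: Item 0 -> Agent 2 (value 43)
Step 3: Item 1 -> Agent 3 (value 50)
Step 4: Item 2 -> Agent 3 (value 49)
Step 5: Total welfare = 43 + 50 + 49 = 142

142


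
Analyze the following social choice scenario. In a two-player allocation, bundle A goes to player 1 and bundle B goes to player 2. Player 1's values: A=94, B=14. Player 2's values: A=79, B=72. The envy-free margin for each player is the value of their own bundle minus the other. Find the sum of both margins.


Step 1: Player 1's margin = v1(A) - v1(B) = 94 - 14 = 80
Step 2: Player 2's margin = v2(B) - v2(A) = 72 - 79 = -7
Step 3: Total margin = 80 + -7 = 73

73


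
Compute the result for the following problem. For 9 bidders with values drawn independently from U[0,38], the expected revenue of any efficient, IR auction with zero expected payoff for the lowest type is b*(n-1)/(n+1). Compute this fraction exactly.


Step 1: By Revenue Equivalence, expected revenue = b*(n-1)/(n+1)
Step 2: Substituting n = 9, b = 38
Step 3: Revenue = 38*(9-1)/(9+1) = 38*8/10
Step 4: Revenue = 304/10 = 152/5

152/5


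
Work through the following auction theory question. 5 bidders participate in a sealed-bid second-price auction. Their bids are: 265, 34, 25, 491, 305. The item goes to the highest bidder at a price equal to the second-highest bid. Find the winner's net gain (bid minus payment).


Step 1: Sort bids in descending order: 491, 305, 265, 34, 25
Step 2: The winning bid is the highest: 491
Step 3: The payment equals the second-highest bid: 305
Step 4: Surplus = winner's bid - payment = 491 - 305 = 186

186


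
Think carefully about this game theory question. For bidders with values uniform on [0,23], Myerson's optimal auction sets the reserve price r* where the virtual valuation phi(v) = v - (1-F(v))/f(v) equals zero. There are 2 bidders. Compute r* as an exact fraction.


Step 1: For U[0,23], F(v) = v/23 and f(v) = 1/23
Step 2: phi(v) = v - (1 - v/23)/(1/23) = v - (23 - v) = 2v - 23
Step 3: Set phi(r*) = 0: 2r* - 23 = 0
Step 4: r* = 23/2 (the number of bidders n = 2 does not enter)

23/2


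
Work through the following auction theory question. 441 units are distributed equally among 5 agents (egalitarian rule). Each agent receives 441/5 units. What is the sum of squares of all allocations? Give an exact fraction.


Step 1: Each agent's share = 441/5
Step 2: Square of each share = (441/5)^2 = 194481/25
Step 3: Sum of squares = 5 * 194481/25 = 194481/5

194481/5


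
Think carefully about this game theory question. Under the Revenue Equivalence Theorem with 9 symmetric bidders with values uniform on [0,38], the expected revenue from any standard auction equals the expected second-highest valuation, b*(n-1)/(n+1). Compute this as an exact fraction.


Step 1: By Revenue Equivalence, expected revenue = b*(n-1)/(n+1)
Step 2: Substituting n = 9, b = 38
Step 3: Revenue = 38*(9-1)/(9+1) = 38*8/10
Step 4: Revenue = 304/10 = 152/5

152/5


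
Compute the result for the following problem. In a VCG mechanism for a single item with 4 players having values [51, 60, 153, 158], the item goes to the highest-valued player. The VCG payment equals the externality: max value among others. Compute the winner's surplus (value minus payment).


Step 1: The winner is the agent with the highest value: agent 3 with value 158
Step 2: Values of other agents: [51, 60, 153]
Step 3: VCG payment = max of others' values = 153
Step 4: Surplus = 158 - 153 = 5

5


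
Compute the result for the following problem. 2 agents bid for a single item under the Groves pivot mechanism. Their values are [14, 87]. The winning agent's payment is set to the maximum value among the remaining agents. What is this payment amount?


Step 1: The efficient winner is agent 1 with value 87
Step 2: Other agents' values: [14]
Step 3: Pivot payment = max(others) = 14
Step 4: The winner pays 14

14


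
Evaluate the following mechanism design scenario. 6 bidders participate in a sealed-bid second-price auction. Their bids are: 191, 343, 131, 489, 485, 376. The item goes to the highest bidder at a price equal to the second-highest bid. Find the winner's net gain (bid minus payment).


Step 1: Sort bids in descending order: 489, 485, 376, 343, 191, 131
Step 2: The winning bid is the highest: 489
Step 3: The payment equals the second-highest bid: 485
Step 4: Surplus = winner's bid - payment = 489 - 485 = 4

4


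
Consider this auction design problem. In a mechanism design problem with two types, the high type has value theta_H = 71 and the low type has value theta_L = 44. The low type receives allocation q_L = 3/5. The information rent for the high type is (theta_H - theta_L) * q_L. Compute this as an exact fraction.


Step 1: theta_H - theta_L = 71 - 44 = 27
Step 2: Information rent = (theta_H - theta_L) * q_L
Step 3: = 27 * 3/5
Step 4: = 81/5

81/5


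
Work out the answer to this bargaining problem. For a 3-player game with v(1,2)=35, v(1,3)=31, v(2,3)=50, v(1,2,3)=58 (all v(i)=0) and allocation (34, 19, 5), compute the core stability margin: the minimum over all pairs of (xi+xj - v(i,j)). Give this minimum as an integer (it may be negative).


Step 1: Slack for coalition (1,2): x1+x2 - v12 = 53 - 35 = 18
Step 2: Slack for coalition (1,3): x1+x3 - v13 = 39 - 31 = 8
Step 3: Slack for coalition (2,3): x2+x3 - v23 = 24 - 50 = -26
Step 4: Minimum slack = min(18, 8, -26) = -26, attained by (2,3); coalition (2,3) can block (slack < 0), so the allocation is not in the core

-26


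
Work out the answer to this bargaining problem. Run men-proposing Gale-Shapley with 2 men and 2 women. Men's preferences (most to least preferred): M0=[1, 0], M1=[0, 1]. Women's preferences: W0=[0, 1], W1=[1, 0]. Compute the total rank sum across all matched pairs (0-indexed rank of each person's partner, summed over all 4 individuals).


Step 1: Run Gale-Shapley (men propose, women hold best offer):
  M0 proposes to W1; she accepts
  M1 proposes to W0; she accepts
Step 2: Final matching: W0-M1, W1-M0
Step 3: 0-indexed ranks (man's rank of his match, then woman's): 0 + 1 + 0 + 1
Step 4: Total rank sum = 2

2


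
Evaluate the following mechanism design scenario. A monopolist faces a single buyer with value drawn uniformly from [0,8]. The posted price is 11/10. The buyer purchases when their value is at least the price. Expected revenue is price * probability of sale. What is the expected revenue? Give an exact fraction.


Step 1: Posted price r = 11/10, value support [0,8]
Step 2: P(v >= r) = (8 - 11/10)/8 = 69/80
Step 3: Expected revenue = r * P(v >= r) = 11/10 * 69/80
Step 4: Revenue = 759/800

759/800


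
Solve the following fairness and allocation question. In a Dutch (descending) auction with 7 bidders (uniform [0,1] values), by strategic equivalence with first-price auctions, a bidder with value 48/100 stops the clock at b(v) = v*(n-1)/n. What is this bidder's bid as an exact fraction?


Step 1: Dutch auctions are strategically equivalent to first-price auctions
Step 2: The equilibrium bid is b(v) = v*(n-1)/n
Step 3: b = 12/25 * 6/7
Step 4: b = 72/175

72/175


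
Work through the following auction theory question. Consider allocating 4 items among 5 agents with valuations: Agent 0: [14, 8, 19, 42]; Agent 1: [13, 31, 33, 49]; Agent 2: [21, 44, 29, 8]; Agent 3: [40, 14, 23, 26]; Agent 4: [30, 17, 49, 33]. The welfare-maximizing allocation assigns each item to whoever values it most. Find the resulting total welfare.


Step 1: For each item, find the maximum value among all agents.
Step 2: Item 0 -> Agent 3 (value 40)
Step 3: Item 1 -> Agent 2 (value 44)
Step 4: Item 2 -> Agent 4 (value 49)
Step 5: Item 3 -> Agent 1 (value 49)
Step 6: Total welfare = 40 + 44 + 49 + 49 = 182

182


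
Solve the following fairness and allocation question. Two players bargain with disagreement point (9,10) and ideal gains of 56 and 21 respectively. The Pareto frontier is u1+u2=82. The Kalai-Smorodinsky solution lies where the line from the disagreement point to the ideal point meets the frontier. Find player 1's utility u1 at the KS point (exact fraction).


Step 1: At the KS point, (u1-d1)/r1 = (u2-d2)/r2 = t and u1+u2 = 82
Step 2: u1 = d1 + r1*t and u2 = d2 + r2*t, so (d1 + r1*t) + (d2 + r2*t) = 82
Step 3: t = (82 - 9 - 10)/(56 + 21) = 63/77 = 9/11
Step 4: u1 = d1 + r1*t = 9 + 56 * 9/11 = 603/11
Step 5: (Check: u2 = d2 + r2*t = 299/11; u1+u2 = 603/11 + 299/11 = 82, on the frontier.)

603/11


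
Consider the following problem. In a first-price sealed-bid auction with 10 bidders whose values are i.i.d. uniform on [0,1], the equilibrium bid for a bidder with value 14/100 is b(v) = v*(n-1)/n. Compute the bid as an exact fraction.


Step 1: The symmetric BNE bidding function is b(v) = v * (n-1) / n
Step 2: Substitute v = 7/50 and n = 10
Step 3: b = 7/50 * 9/10
Step 4: b = 63/500

63/500


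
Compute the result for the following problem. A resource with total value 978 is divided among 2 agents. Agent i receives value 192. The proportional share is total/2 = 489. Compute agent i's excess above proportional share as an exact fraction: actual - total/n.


Step 1: Proportional share = 978/2 = 489
Step 2: Agent's actual allocation = 192
Step 3: Excess = 192 - 489 = -297

-297


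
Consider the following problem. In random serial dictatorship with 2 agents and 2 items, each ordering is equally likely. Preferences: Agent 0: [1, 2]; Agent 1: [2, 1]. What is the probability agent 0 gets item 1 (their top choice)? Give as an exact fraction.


Step 1: Agent 0 wants item 1
Step 2: There are 2 possible orderings of agents
Step 3: In 2 orderings, agent 0 gets item 1
Step 4: Probability = 2/2 = 1

1


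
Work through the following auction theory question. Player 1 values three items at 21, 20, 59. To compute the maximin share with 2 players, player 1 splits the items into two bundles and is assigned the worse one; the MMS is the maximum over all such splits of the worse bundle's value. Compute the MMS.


Step 1: Item values = 21, 20, 59
Step 2: Enumerate all 2-bundle partitions and take the smaller bundle:
  Partition 1: {21} vs {20,59} -> bundles 21, 79; min = 21
  Partition 2: {20} vs {21,59} -> bundles 20, 80; min = 20
  Partition 3: {59} vs {21,20} -> bundles 59, 41; min = 41
Step 3: MMS = max(21, 20, 41) = 41

41


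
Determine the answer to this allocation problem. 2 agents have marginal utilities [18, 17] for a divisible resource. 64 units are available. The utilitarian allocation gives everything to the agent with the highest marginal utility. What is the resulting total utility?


Step 1: The marginal utilities are [18, 17]
Step 2: The highest marginal utility is 18
Step 3: All 64 units go to that agent
Step 4: Total utility = 18 * 64 = 1152

1152


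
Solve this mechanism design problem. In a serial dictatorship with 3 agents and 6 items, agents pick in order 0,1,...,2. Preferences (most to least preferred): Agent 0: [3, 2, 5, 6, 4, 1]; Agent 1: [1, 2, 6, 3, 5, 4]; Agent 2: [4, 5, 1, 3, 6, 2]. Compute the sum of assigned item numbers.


Step 1: Agent 0 picks item 3
Step 2: Agent 1 picks item 1
Step 3: Agent 2 picks item 4
Step 4: Sum = 3 + 1 + 4 = 8

8


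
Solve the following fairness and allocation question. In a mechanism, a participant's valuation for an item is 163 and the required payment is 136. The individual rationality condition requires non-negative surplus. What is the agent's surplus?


Step 1: Surplus = value - payment = 163 - 136 = 27
Step 2: IR is satisfied (surplus >= 0)

27


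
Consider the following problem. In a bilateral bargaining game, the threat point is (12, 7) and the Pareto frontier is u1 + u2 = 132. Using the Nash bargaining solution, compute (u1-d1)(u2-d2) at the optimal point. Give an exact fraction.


Step 1: The Nash solution splits surplus symmetrically above the disagreement point
Step 2: u1 = (total + d1 - d2)/2 = (132 + 12 - 7)/2 = 137/2
Step 3: u2 = (total - d1 + d2)/2 = (132 - 12 + 7)/2 = 127/2
Step 4: Nash product = (137/2 - 12) * (127/2 - 7)
Step 5: = 113/2 * 113/2 = 12769/4

12769/4


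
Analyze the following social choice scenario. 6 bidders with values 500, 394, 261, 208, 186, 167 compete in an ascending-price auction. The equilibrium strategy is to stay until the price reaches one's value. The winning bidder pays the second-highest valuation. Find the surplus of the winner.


Step 1: Identify the highest value: 500
Step 2: Identify the second-highest value: 394
Step 3: The final price = second-highest value = 394
Step 4: Surplus = 500 - 394 = 106

106


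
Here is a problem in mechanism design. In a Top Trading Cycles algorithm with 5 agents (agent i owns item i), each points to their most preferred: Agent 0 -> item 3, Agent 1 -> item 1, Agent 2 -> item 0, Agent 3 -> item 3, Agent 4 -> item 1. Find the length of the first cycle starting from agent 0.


Step 1: Trace the pointer graph from agent 0: 0 -> 3 -> 3
Step 2: A cycle is detected when we revisit agent 3
Step 3: The cycle is: 3 -> 3
Step 4: Cycle length = 1

1


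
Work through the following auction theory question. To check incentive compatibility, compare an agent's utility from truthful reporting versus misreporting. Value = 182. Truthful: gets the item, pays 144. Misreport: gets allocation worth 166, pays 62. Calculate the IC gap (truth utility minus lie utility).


Step 1: U(truth) = value - payment = 182 - 144 = 38
Step 2: U(lie) = allocation - payment = 166 - 62 = 104
Step 3: IC gap = 38 - 104 = -66

-66


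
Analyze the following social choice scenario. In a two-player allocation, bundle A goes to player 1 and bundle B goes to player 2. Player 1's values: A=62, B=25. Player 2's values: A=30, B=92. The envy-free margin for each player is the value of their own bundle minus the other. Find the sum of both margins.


Step 1: Player 1's margin = v1(A) - v1(B) = 62 - 25 = 37
Step 2: Player 2's margin = v2(B) - v2(A) = 92 - 30 = 62
Step 3: Total margin = 37 + 62 = 99

99


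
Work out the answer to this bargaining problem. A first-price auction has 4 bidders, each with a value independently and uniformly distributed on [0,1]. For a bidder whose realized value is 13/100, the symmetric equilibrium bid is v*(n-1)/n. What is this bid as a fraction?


Step 1: The symmetric BNE bidding function is b(v) = v * (n-1) / n
Step 2: Substitute v = 13/100 and n = 4
Step 3: b = 13/100 * 3/4
Step 4: b = 39/400

39/400


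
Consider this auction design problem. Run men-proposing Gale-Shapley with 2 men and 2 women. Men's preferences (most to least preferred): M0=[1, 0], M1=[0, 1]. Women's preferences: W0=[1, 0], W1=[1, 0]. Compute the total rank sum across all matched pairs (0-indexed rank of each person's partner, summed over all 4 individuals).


Step 1: Run Gale-Shapley (men propose, women hold best offer):
  M0 proposes to W1; she accepts
  M1 proposes to W0; she accepts
Step 2: Final matching: W0-M1, W1-M0
Step 3: 0-indexed ranks (man's rank of his match, then woman's): 0 + 0 + 0 + 1
Step 4: Total rank sum = 1

1


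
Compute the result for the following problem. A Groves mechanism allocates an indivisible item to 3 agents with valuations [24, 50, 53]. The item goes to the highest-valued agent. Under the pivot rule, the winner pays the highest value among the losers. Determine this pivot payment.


Step 1: The efficient winner is agent 2 with value 53
Step 2: Other agents' values: [24, 50]
Step 3: Pivot payment = max(others) = 50
Step 4: The winner pays 50

50


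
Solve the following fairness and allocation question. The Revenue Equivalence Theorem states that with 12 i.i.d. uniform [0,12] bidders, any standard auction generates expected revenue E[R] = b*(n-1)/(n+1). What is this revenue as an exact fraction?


Step 1: By Revenue Equivalence, expected revenue = b*(n-1)/(n+1)
Step 2: Substituting n = 12, b = 12
Step 3: Revenue = 12*(12-1)/(12+1) = 12*11/13
Step 4: Revenue = 132/13

132/13


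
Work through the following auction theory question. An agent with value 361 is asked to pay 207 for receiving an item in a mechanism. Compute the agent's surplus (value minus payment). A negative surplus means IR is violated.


Step 1: Surplus = value - payment = 361 - 207 = 154
Step 2: IR is satisfied (surplus >= 0)

154


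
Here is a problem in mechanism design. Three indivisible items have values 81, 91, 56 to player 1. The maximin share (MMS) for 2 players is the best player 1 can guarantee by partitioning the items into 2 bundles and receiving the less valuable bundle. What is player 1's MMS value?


Step 1: Item values = 81, 91, 56
Step 2: Enumerate all 2-bundle partitions and take the smaller bundle:
  Partition 1: {81} vs {91,56} -> bundles 81, 147; min = 81
  Partition 2: {91} vs {81,56} -> bundles 91, 137; min = 91
  Partition 3: {56} vs {81,91} -> bundles 56, 172; min = 56
Step 3: MMS = max(81, 91, 56) = 91

91


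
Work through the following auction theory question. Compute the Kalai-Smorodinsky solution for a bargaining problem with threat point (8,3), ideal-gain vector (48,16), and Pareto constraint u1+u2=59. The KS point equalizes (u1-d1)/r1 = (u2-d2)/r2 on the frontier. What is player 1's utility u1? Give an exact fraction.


Step 1: At the KS point, (u1-d1)/r1 = (u2-d2)/r2 = t and u1+u2 = 59
Step 2: u1 = d1 + r1*t and u2 = d2 + r2*t, so (d1 + r1*t) + (d2 + r2*t) = 59
Step 3: t = (59 - 8 - 3)/(48 + 16) = 48/64 = 3/4
Step 4: u1 = d1 + r1*t = 8 + 48 * 3/4 = 44
Step 5: (Check: u2 = d2 + r2*t = 15; u1+u2 = 44 + 15 = 59, on the frontier.)

44


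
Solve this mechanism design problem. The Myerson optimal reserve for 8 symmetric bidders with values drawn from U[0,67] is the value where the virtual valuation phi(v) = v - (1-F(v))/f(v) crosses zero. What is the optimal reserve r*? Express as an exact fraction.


Step 1: For U[0,67], F(v) = v/67 and f(v) = 1/67
Step 2: phi(v) = v - (1 - v/67)/(1/67) = v - (67 - v) = 2v - 67
Step 3: Set phi(r*) = 0: 2r* - 67 = 0
Step 4: r* = 67/2 (the number of bidders n = 8 does not enter)

67/2


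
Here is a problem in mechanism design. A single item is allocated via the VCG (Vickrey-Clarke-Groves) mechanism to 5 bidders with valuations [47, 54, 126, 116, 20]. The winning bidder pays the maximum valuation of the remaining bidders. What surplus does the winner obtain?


Step 1: The winner is the agent with the highest value: agent 2 with value 126
Step 2: Values of other agents: [47, 54, 116, 20]
Step 3: VCG payment = max of others' values = 116
Step 4: Surplus = 126 - 116 = 10

10


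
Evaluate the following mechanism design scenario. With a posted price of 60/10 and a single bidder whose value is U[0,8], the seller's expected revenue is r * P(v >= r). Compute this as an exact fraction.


Step 1: Posted price r = 6, value support [0,8]
Step 2: P(v >= r) = (8 - 6)/8 = 1/4
Step 3: Expected revenue = r * P(v >= r) = 6 * 1/4
Step 4: Revenue = 3/2

3/2


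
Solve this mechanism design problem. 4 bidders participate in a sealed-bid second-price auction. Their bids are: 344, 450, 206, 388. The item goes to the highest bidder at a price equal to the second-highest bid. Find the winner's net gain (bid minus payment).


Step 1: Sort bids in descending order: 450, 388, 344, 206
Step 2: The winning bid is the highest: 450
Step 3: The payment equals the second-highest bid: 388
Step 4: Surplus = winner's bid - payment = 450 - 388 = 62

62


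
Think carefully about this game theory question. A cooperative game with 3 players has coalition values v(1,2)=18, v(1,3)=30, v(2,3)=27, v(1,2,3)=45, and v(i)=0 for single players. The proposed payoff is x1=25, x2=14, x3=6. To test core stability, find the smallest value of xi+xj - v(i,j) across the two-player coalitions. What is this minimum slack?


Step 1: Slack for coalition (1,2): x1+x2 - v12 = 39 - 18 = 21
Step 2: Slack for coalition (1,3): x1+x3 - v13 = 31 - 30 = 1
Step 3: Slack for coalition (2,3): x2+x3 - v23 = 20 - 27 = -7
Step 4: Minimum slack = min(21, 1, -7) = -7, attained by (2,3); coalition (2,3) can block (slack < 0), so the allocation is not in the core

-7


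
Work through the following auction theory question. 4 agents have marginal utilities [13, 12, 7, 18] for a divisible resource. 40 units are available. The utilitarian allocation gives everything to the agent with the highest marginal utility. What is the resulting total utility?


Step 1: The marginal utilities are [13, 12, 7, 18]
Step 2: The highest marginal utility is 18
Step 3: All 40 units go to that agent
Step 4: Total utility = 18 * 40 = 720

720


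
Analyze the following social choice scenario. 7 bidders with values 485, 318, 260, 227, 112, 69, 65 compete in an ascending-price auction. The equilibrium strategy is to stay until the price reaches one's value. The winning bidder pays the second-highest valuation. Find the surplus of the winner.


Step 1: Identify the highest value: 485
Step 2: Identify the second-highest value: 318
Step 3: The final price = second-highest value = 318
Step 4: Surplus = 485 - 318 = 167

167
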